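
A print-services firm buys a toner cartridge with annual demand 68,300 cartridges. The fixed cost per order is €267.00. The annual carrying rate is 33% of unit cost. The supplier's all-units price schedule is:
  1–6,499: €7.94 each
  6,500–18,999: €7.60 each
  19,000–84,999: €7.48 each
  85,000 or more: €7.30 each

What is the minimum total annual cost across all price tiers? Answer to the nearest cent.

TC* ≈ €530,036.55

Holding cost per unit per year at price C is H = 0.33·C.
Candidates are each tier's EOQ (if it falls in that tier) and each price-break quantity.
EOQ at €7.94 = 3730.9 (feasible in tier 1): TC = 68,300×€7.94 + (68,300/3730.9)×267 + (3730.9/2)×0.33×€7.94 = €552,077.71.
EOQ at €7.60 = 3813.4 < 6500, so use break Q=6500: TC = 68,300×€7.60 + (68,300/6500.0)×267 + (6500.0/2)×0.33×€7.60 = €530,036.55.
EOQ at €7.48 = 3843.9 < 19000, so use break Q=19000: TC = 68,300×€7.48 + (68,300/19000.0)×267 + (19000.0/2)×0.33×€7.48 = €535,293.59.
EOQ at €7.30 = 3891.0 < 85000, so use break Q=85000: TC = 68,300×€7.30 + (68,300/85000.0)×267 + (85000.0/2)×0.33×€7.30 = €601,187.04.
Lowest total cost among the candidates is at Q = 6500.0.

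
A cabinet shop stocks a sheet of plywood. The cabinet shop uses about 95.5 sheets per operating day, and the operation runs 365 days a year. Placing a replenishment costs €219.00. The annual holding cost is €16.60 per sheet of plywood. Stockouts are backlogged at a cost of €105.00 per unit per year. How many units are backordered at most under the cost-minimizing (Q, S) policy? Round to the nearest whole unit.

S* ≈ 141 sheets

Annual demand D = 95.5 × 365 = 34,857.5.
With planned backorders, Q* = √(2DS/H) · √((H+B)/B).
√(2DS/H) = √(2 × 34,857.5 × 219 / 16.6) = 959.028.
√((H+B)/B) = √((16.6+105)/105) = 1.0761.
Q* ≈ 1032.056.
S* = Q* · H/(H+B) = 1032.056 × 16.6/121.6 ≈ 140.889.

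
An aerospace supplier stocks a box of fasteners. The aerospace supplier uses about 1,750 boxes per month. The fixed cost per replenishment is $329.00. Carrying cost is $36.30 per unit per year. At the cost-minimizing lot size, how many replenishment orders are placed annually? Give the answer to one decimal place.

Annual demand D = 1,750 × 12 = 21,000.
Q* = √(2DS/H) = √(2 × 21,000 × 329 / 36.3) ≈ 616.98.
Orders per year = D / Q* = 21,000 / 616.98 ≈ 34.037.

N ≈ 34.0 orders per year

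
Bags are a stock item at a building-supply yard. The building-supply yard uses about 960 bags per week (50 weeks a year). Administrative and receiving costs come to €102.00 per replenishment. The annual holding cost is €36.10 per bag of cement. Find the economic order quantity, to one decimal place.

Q* ≈ 520.8 bags

Annual demand D = 960 × 50 = 48,000.
EOQ = √(2DS / H) = √(2 × 48,000 × 102 / 36.1).
= √(9,792,000 / 36.1) = √271,246.5374 ≈ 520.813.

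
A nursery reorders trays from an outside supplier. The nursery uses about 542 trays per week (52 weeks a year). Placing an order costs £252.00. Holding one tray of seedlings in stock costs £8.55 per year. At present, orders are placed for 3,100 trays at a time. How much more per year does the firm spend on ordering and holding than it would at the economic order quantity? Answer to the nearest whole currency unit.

Extra cost ≈ £4,523 per year

Annual demand D = 542 × 52 = 28,184.
EOQ = √(2DS/H) = √(2 × 28,184 × 252 / 8.55) ≈ 1288.94.
Cost at Q* = (D/Q*)S + (Q*/2)H = √(2DSH) ≈ £11,020.46.
Cost at Q = 3,100: (28,184/3,100)×252 + (3,100/2)×8.55 = £2,291.09 + £13,252.50 = £15,543.59.
Excess = £15,543.59 − £11,020.46 = £4,523.13.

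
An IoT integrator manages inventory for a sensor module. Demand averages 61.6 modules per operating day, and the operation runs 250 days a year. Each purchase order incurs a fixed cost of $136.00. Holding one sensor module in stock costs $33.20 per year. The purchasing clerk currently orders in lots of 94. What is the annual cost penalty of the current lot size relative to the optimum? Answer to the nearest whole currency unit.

Annual demand D = 61.6 × 250 = 15,400.
EOQ = √(2DS/H) = √(2 × 15,400 × 136 / 33.2) ≈ 355.20.
Cost at Q* = (D/Q*)S + (Q*/2)H = √(2DSH) ≈ $11,792.72.
Cost at Q = 94: (15,400/94)×136 + (94/2)×33.2 = $22,280.85 + $1,560.40 = $23,841.25.
Excess = $23,841.25 − $11,792.72 = $12,048.53.

Extra cost ≈ $12,049 per year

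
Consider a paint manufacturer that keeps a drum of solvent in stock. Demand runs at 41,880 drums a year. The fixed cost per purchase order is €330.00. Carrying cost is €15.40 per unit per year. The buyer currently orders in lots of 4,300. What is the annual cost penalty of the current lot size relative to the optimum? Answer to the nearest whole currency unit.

Extra cost ≈ €15,692 per year

EOQ = √(2DS/H) = √(2 × 41,880 × 330 / 15.4) ≈ 1339.72.
Cost at Q* = (D/Q*)S + (Q*/2)H = √(2DSH) ≈ €20,631.73.
Cost at Q = 4,300: (41,880/4,300)×330 + (4,300/2)×15.4 = €3,214.05 + €33,110.00 = €36,324.05.
Excess = €36,324.05 − €20,631.73 = €15,692.32.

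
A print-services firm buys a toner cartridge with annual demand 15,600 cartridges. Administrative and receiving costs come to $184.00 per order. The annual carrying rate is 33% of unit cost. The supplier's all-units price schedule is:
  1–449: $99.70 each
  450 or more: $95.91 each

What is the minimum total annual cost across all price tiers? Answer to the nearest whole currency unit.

Holding cost per unit per year at price C is H = 0.33·C.
For each price level, check whether its EOQ is feasible; otherwise the best quantity at that price is the breakpoint.
EOQ at $99.70 = 417.7 (feasible in tier 1): TC = 15,600×$99.70 + (15,600/417.7)×184 + (417.7/2)×0.33×$99.70 = $1,569,063.29.
EOQ at $95.91 = 425.9 < 450, so use break Q=450: TC = 15,600×$95.91 + (15,600/450.0)×184 + (450.0/2)×0.33×$95.91 = $1,509,695.98.
Lowest total cost among the candidates is at Q = 450.0.

TC* ≈ $1,509,696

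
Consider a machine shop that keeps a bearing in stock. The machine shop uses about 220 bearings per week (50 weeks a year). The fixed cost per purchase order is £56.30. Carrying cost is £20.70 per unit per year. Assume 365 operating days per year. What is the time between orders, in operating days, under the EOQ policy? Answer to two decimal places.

T ≈ 8.12 days

Annual demand D = 220 × 50 = 11,000.
EOQ = √(2DS/H) = √(2 × 11,000 × 56.3 / 20.7) ≈ 244.61.
Cycle time = Q*/D × 365 = 244.61 / 11,000 × 365 ≈ 8.117 days.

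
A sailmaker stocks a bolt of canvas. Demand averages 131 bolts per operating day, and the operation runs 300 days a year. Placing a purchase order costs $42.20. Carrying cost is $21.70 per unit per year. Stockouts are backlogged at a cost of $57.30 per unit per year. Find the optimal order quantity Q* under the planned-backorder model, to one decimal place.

Annual demand D = 131 × 300 = 39,300.
With planned backorders, Q* = √(2DS/H) · √((H+B)/B).
√(2DS/H) = √(2 × 39,300 × 42.2 / 21.7) = 390.965.
√((H+B)/B) = √((21.7+57.3)/57.3) = 1.1742.
Q* ≈ 459.065.

Q* ≈ 459.1 bolts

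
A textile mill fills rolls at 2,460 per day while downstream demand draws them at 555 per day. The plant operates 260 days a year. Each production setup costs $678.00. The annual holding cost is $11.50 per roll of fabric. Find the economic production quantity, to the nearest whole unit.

Q* ≈ 4,687 rolls

Annual demand D = 555 × 260 = 144,300.
Production build-up factor (1 − d/p) = 1 − 555/2,460 = 0.7744.
Q* = √(2DS / (H(1 − d/p))) = √(2 × 144,300 × 678 / (11.5 × 0.7744)).
= √(195,670,800 / 8.9055) ≈ 4687.423.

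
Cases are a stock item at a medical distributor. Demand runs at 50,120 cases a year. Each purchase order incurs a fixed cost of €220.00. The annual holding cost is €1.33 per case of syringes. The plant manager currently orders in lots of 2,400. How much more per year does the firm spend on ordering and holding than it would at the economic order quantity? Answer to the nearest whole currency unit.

EOQ = √(2DS/H) = √(2 × 50,120 × 220 / 1.33) ≈ 4071.98.
Cost at Q* = (D/Q*)S + (Q*/2)H = √(2DSH) ≈ €5,415.74.
Cost at Q = 2,400: (50,120/2,400)×220 + (2,400/2)×1.33 = €4,594.33 + €1,596.00 = €6,190.33.
Excess = €6,190.33 − €5,415.74 = €774.59.

Extra cost ≈ €775 per year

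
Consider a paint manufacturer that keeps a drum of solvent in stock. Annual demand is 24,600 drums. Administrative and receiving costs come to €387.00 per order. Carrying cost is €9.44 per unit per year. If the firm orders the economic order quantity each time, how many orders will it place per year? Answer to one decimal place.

EOQ = √(2DS/H) = √(2 × 24,600 × 387 / 9.44) ≈ 1420.21.
Orders per year = D / Q* = 24,600 / 1420.21 ≈ 17.321.

N ≈ 17.3 orders per year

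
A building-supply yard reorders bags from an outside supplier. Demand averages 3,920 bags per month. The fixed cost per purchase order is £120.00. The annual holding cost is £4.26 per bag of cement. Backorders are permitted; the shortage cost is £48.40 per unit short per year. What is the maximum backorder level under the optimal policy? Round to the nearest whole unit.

Annual demand D = 3,920 × 12 = 47,040.
With planned backorders, Q* = √(2DS/H) · √((H+B)/B).
√(2DS/H) = √(2 × 47,040 × 120 / 4.26) = 1627.925.
√((H+B)/B) = √((4.26+48.4)/48.4) = 1.0431.
Q* ≈ 1698.057.
S* = Q* · H/(H+B) = 1698.057 × 4.26/52.66 ≈ 137.367.

S* ≈ 137 bags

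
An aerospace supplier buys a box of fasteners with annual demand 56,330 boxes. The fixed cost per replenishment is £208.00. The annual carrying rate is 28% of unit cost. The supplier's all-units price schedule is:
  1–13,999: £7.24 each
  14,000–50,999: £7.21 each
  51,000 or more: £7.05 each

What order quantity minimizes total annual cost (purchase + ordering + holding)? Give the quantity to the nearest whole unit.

Q* ≈ 3,400 boxes

Holding cost per unit per year at price C is H = 0.28·C.
For each price level, check whether its EOQ is feasible; otherwise the best quantity at that price is the breakpoint.
EOQ at £7.24 = 3399.9 (feasible in tier 1): TC = 56,330×£7.24 + (56,330/3399.9)×208 + (3399.9/2)×0.28×£7.24 = £414,721.51.
EOQ at £7.21 = 3407.0 < 14000, so use break Q=14000: TC = 56,330×£7.21 + (56,330/14000.0)×208 + (14000.0/2)×0.28×£7.21 = £421,107.80.
EOQ at £7.05 = 3445.4 < 51000, so use break Q=51000: TC = 56,330×£7.05 + (56,330/51000.0)×208 + (51000.0/2)×0.28×£7.05 = £447,693.24.
Lowest total cost is £414,721.51 at Q = 3399.9.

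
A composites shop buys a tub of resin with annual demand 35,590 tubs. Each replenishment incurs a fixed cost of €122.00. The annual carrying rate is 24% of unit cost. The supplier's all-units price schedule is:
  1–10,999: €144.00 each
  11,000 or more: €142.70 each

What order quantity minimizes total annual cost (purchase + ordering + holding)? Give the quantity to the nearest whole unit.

Q* ≈ 501 tubs

Holding cost per unit per year at price C is H = 0.24·C.
Evaluate total cost at each tier's feasible EOQ or, if the EOQ is below the tier, at the tier's minimum quantity.
EOQ at €144.00 = 501.3 (feasible in tier 1): TC = 35,590×€144.00 + (35,590/501.3)×122 + (501.3/2)×0.24×€144.00 = €5,142,283.90.
EOQ at €142.70 = 503.5 < 11000, so use break Q=11000: TC = 35,590×€142.70 + (35,590/11000.0)×122 + (11000.0/2)×0.24×€142.70 = €5,267,451.73.
Lowest total cost is €5,142,283.90 at Q = 501.3.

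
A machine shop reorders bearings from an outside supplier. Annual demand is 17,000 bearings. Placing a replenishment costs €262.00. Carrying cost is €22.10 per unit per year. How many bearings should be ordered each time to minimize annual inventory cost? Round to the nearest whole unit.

EOQ = √(2DS / H) = √(2 × 17,000 × 262 / 22.1).
= √(8,908,000 / 22.1) = √403,076.9231 ≈ 634.883.

Q* ≈ 635 bearings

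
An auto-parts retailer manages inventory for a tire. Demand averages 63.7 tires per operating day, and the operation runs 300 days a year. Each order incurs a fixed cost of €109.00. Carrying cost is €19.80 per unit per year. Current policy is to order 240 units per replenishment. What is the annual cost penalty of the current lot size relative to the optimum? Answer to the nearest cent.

Annual demand D = 63.7 × 300 = 19,110.
EOQ = √(2DS/H) = √(2 × 19,110 × 109 / 19.8) ≈ 458.70.
Cost at Q* = (D/Q*)S + (Q*/2)H = √(2DSH) ≈ €9,082.20.
Cost at Q = 240: (19,110/240)×109 + (240/2)×19.8 = €8,679.12 + €2,376.00 = €11,055.12.
Excess = €11,055.12 − €9,082.20 = €1,972.92.

Extra cost ≈ €1,972.92 per year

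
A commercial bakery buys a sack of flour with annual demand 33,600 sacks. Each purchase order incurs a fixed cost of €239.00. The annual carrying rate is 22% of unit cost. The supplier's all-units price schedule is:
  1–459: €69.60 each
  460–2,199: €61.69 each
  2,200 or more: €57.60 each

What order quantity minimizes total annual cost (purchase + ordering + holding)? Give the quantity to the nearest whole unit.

Holding cost per unit per year at price C is H = 0.22·C.
Evaluate total cost at each tier's feasible EOQ or, if the EOQ is below the tier, at the tier's minimum quantity.
Tier 1 (€69.60): EOQ = 1024.2 exceeds tier's upper bound 459, so this tier is dominated.
EOQ at €61.69 = 1087.8 (feasible in tier 2): TC = 33,600×€61.69 + (33,600/1087.8)×239 + (1087.8/2)×0.22×€61.69 = €2,087,547.94.
EOQ at €57.60 = 1125.8 < 2200, so use break Q=2200: TC = 33,600×€57.60 + (33,600/2200.0)×239 + (2200.0/2)×0.22×€57.60 = €1,952,949.38.
Lowest total cost is €1,952,949.38 at Q = 2200.0.

Q* ≈ 2,200 sacks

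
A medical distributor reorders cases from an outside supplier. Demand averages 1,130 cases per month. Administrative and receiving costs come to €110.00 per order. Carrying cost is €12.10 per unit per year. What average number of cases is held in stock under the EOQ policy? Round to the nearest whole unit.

Annual demand D = 1,130 × 12 = 13,560.
The optimal lot size = √(2DS/H) = √(2 × 13,560 × 110 / 12.1) ≈ 496.53.
Average inventory = Q*/2 ≈ 496.53 / 2 = 248.267.

Average inventory ≈ 248 cases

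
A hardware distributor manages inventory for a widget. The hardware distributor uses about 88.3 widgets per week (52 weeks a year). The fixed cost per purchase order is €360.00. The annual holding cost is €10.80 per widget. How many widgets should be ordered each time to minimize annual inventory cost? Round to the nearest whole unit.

Annual demand D = 88.3 × 52 = 4,591.6.
EOQ = √(2DS / H) = √(2 × 4,591.6 × 360 / 10.8).
= √(3,305,952 / 10.8) = √306,106.6667 ≈ 553.269.

Q* ≈ 553 widgets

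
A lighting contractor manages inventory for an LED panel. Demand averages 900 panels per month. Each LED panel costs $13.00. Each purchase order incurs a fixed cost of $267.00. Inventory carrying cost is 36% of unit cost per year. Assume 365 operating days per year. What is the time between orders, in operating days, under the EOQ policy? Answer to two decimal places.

T ≈ 37.52 days

Annual demand D = 900 × 12 = 10,800.
Holding cost H = 0.36 × $13.00 = $4.6800 per unit per year.
Q* = √(2DS/H) = √(2 × 10,800 × 267 / 4.68) ≈ 1110.09.
Cycle time = Q*/D × 365 = 1110.09 / 10,800 × 365 ≈ 37.517 days.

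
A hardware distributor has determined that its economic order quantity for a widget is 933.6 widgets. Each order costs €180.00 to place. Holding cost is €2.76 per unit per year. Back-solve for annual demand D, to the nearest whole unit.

D ≈ 6,682 widgets per year

Invert the EOQ relation Q*² = 2DS/H.
From Q* = √(2DS/H): D = Q*²H / (2S) = 933.6² × 2.76 / (2 × 180) = 6682.335.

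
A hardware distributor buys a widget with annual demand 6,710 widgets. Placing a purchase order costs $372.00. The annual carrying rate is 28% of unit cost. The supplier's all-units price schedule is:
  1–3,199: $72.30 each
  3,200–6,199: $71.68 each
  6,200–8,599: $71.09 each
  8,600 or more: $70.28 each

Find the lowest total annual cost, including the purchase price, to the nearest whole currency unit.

TC* ≈ $495,186

Holding cost per unit per year at price C is H = 0.28·C.
Evaluate total cost at each tier's feasible EOQ or, if the EOQ is below the tier, at the tier's minimum quantity.
EOQ at $72.30 = 496.6 (feasible in tier 1): TC = 6,710×$72.30 + (6,710/496.6)×372 + (496.6/2)×0.28×$72.30 = $495,186.00.
EOQ at $71.68 = 498.7 < 3200, so use break Q=3200: TC = 6,710×$71.68 + (6,710/3200.0)×372 + (3200.0/2)×0.28×$71.68 = $513,865.48.
EOQ at $71.09 = 500.8 < 6200, so use break Q=6200: TC = 6,710×$71.09 + (6,710/6200.0)×372 + (6200.0/2)×0.28×$71.09 = $539,122.62.
EOQ at $70.28 = 503.7 < 8600, so use break Q=8600: TC = 6,710×$70.28 + (6,710/8600.0)×372 + (8600.0/2)×0.28×$70.28 = $556,486.17.
Lowest total cost among the candidates is at Q = 496.6.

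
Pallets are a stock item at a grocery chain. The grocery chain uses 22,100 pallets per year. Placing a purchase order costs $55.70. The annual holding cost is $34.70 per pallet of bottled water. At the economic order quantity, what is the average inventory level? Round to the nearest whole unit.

Average inventory ≈ 133 pallets

The optimal lot size = √(2DS/H) = √(2 × 22,100 × 55.7 / 34.7) ≈ 266.36.
Average inventory = Q*/2 ≈ 266.36 / 2 = 133.182.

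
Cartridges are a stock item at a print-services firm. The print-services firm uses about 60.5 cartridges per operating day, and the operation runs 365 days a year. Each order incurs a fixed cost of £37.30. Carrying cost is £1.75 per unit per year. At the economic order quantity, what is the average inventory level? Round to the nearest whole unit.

Annual demand D = 60.5 × 365 = 22,082.5.
Q* = √(2DS/H) = √(2 × 22,082.5 × 37.3 / 1.75) ≈ 970.23.
Average inventory = Q*/2 ≈ 970.23 / 2 = 485.115.

Average inventory ≈ 485 cartridges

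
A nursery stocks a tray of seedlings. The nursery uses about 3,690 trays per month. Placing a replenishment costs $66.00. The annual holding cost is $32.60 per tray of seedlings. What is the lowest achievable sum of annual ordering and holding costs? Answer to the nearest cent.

TC* ≈ $13,803.83

Annual demand D = 3,690 × 12 = 44,280.
Q* = √(2DS/H) = √(2 × 44,280 × 66 / 32.6) ≈ 423.43.
At Q*, ordering cost (D/Q*)S equals holding cost (Q*/2)H, each = √(DSH/2).
Minimum total = √(2DSH) = √(2 × 44,280 × 66 × 32.6) ≈ 13803.829.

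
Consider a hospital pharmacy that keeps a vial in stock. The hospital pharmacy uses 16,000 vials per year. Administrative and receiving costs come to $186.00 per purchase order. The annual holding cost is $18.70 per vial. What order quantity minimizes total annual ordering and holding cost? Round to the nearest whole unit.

Q* ≈ 564 vials

EOQ = √(2DS / H) = √(2 × 16,000 × 186 / 18.7).
= √(5,952,000 / 18.7) = √318,288.7701 ≈ 564.171.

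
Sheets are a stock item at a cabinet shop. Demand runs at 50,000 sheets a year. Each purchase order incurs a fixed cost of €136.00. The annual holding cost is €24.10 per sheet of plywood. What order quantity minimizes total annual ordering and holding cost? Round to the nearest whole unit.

Q* ≈ 751 sheets

EOQ = √(2DS / H) = √(2 × 50,000 × 136 / 24.1).
= √(13,600,000 / 24.1) = √564,315.3527 ≈ 751.209.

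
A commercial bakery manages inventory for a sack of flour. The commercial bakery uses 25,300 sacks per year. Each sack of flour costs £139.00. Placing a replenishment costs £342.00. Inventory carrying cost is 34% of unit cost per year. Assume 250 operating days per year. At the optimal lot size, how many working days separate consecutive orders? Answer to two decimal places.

T ≈ 5.98 days

Holding cost H = 0.34 × £139.00 = £47.2600 per unit per year.
EOQ = √(2DS/H) = √(2 × 25,300 × 342 / 47.26) ≈ 605.12.
Cycle time = Q*/D × 250 = 605.12 / 25,300 × 250 ≈ 5.979 days.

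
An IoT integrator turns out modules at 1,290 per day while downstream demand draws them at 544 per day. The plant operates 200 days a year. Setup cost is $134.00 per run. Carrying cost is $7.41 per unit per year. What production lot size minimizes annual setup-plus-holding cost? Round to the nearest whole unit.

Annual demand D = 544 × 200 = 108,800.
Production build-up factor (1 − d/p) = 1 − 544/1,290 = 0.5783.
Q* = √(2DS / (H(1 − d/p))) = √(2 × 108,800 × 134 / (7.41 × 0.5783)).
= √(29,158,400 / 4.2852) ≈ 2608.544.

Q* ≈ 2,609 modules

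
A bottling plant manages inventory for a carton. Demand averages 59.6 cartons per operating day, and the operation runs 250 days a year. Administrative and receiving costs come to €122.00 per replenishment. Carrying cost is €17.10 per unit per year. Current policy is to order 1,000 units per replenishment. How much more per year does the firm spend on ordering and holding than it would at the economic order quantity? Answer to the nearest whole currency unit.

Annual demand D = 59.6 × 250 = 14,900.
EOQ = √(2DS/H) = √(2 × 14,900 × 122 / 17.1) ≈ 461.09.
Cost at Q* = (D/Q*)S + (Q*/2)H = √(2DSH) ≈ €7,884.72.
Cost at Q = 1,000: (14,900/1,000)×122 + (1,000/2)×17.1 = €1,817.80 + €8,550.00 = €10,367.80.
Excess = €10,367.80 − €7,884.72 = €2,483.08.

Extra cost ≈ €2,483 per year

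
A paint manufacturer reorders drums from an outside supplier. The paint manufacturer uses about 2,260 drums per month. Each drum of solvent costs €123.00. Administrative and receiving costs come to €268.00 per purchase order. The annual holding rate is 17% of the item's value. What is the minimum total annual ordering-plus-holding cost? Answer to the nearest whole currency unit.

Annual demand D = 2,260 × 12 = 27,120.
Holding cost H = 0.17 × €123.00 = €20.9100 per unit per year.
EOQ = √(2DS/H) = √(2 × 27,120 × 268 / 20.91) ≈ 833.78.
At Q*, ordering cost (D/Q*)S equals holding cost (Q*/2)H, each = √(DSH/2).
Minimum total = √(2DSH) = √(2 × 27,120 × 268 × 20.91) ≈ 17434.290.

TC* ≈ €17,434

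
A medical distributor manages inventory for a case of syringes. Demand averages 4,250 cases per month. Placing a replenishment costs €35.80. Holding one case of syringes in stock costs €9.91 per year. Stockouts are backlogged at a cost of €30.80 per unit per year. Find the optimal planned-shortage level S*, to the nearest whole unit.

S* ≈ 170 cases

Annual demand D = 4,250 × 12 = 51,000.
With planned backorders, Q* = √(2DS/H) · √((H+B)/B).
√(2DS/H) = √(2 × 51,000 × 35.8 / 9.91) = 607.022.
√((H+B)/B) = √((9.91+30.8)/30.8) = 1.1497.
Q* ≈ 697.879.
S* = Q* · H/(H+B) = 697.879 × 9.91/40.71 ≈ 169.884.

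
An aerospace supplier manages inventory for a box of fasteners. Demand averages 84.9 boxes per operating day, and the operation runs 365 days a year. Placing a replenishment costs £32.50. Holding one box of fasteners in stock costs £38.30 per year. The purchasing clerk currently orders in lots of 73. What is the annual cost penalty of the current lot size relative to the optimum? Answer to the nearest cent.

Extra cost ≈ £6,410.93 per year

Annual demand D = 84.9 × 365 = 30,988.5.
EOQ = √(2DS/H) = √(2 × 30,988.5 × 32.5 / 38.3) ≈ 229.33.
Cost at Q* = (D/Q*)S + (Q*/2)H = √(2DSH) ≈ £8,783.27.
Cost at Q = 73: (30,988.5/73)×32.5 + (73/2)×38.3 = £13,796.25 + £1,397.95 = £15,194.20.
Excess = £15,194.20 − £8,783.27 = £6,410.93.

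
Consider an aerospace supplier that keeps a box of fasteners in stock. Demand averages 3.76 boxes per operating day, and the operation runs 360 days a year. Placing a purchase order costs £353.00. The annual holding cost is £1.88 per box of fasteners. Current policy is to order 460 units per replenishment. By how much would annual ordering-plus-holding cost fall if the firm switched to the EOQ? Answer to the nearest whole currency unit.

Annual demand D = 3.76 × 360 = 1,353.6.
EOQ = √(2DS/H) = √(2 × 1,353.6 × 353 / 1.88) ≈ 712.97.
Cost at Q* = (D/Q*)S + (Q*/2)H = √(2DSH) ≈ £1,340.38.
Cost at Q = 460: (1,353.6/460)×353 + (460/2)×1.88 = £1,038.74 + £432.40 = £1,471.14.
Excess = £1,471.14 − £1,340.38 = £130.77.

Extra cost ≈ £131 per year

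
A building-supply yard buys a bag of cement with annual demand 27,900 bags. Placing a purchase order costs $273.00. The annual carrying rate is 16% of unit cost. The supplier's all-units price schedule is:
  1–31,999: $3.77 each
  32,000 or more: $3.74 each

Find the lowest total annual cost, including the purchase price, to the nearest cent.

TC* ≈ $108,214.30

Holding cost per unit per year at price C is H = 0.16·C.
Candidates are each tier's EOQ (if it falls in that tier) and each price-break quantity.
EOQ at $3.77 = 5025.4 (feasible in tier 1): TC = 27,900×$3.77 + (27,900/5025.4)×273 + (5025.4/2)×0.16×$3.77 = $108,214.30.
EOQ at $3.74 = 5045.5 < 32000, so use break Q=32000: TC = 27,900×$3.74 + (27,900/32000.0)×273 + (32000.0/2)×0.16×$3.74 = $114,158.42.
Lowest total cost among the candidates is at Q = 5025.4.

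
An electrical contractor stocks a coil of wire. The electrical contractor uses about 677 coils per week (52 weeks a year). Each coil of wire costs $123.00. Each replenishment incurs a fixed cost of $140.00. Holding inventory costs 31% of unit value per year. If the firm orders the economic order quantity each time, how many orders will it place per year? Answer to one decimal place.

N ≈ 69.2 orders per year

Annual demand D = 677 × 52 = 35,204.
Holding cost H = 0.31 × $123.00 = $38.1300 per unit per year.
EOQ = √(2DS/H) = √(2 × 35,204 × 140 / 38.13) ≈ 508.44.
Orders per year = D / Q* = 35,204 / 508.44 ≈ 69.239.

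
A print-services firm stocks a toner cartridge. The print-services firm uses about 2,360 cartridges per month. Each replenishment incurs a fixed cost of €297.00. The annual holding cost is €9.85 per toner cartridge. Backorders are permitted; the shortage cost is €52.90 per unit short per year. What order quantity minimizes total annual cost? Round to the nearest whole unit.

Annual demand D = 2,360 × 12 = 28,320.
With planned backorders, Q* = √(2DS/H) · √((H+B)/B).
√(2DS/H) = √(2 × 28,320 × 297 / 9.85) = 1306.838.
√((H+B)/B) = √((9.85+52.9)/52.9) = 1.0891.
Q* ≈ 1423.314.

Q* ≈ 1,423 cartridges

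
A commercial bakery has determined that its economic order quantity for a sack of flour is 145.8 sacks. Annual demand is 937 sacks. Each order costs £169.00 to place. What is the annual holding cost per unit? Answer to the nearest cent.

Invert the EOQ relation Q*² = 2DS/H.
From Q* = √(2DS/H): H = 2DS / Q*² = 2 × 937 × 169 / 145.8² = 14.8985.

H ≈ £14.90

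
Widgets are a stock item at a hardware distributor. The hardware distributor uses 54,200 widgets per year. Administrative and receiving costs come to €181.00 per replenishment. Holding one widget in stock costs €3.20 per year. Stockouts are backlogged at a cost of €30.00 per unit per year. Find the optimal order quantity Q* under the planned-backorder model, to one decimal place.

With planned backorders, Q* = √(2DS/H) · √((H+B)/B).
√(2DS/H) = √(2 × 54,200 × 181 / 3.2) = 2476.161.
√((H+B)/B) = √((3.2+30)/30) = 1.0520.
Q* ≈ 2604.878.

Q* ≈ 2,604.9 widgets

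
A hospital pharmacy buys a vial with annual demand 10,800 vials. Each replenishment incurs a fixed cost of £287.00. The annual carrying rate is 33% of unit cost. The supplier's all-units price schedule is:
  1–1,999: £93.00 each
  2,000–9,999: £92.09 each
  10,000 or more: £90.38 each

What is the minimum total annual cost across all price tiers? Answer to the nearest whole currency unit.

Holding cost per unit per year at price C is H = 0.33·C.
Evaluate total cost at each tier's feasible EOQ or, if the EOQ is below the tier, at the tier's minimum quantity.
EOQ at £93.00 = 449.4 (feasible in tier 1): TC = 10,800×£93.00 + (10,800/449.4)×287 + (449.4/2)×0.33×£93.00 = £1,018,193.24.
EOQ at £92.09 = 451.7 < 2000, so use break Q=2000: TC = 10,800×£92.09 + (10,800/2000.0)×287 + (2000.0/2)×0.33×£92.09 = £1,026,511.50.
EOQ at £90.38 = 455.9 < 10000, so use break Q=10000: TC = 10,800×£90.38 + (10,800/10000.0)×287 + (10000.0/2)×0.33×£90.38 = £1,125,540.96.
Lowest total cost among the candidates is at Q = 449.4.

TC* ≈ £1,018,193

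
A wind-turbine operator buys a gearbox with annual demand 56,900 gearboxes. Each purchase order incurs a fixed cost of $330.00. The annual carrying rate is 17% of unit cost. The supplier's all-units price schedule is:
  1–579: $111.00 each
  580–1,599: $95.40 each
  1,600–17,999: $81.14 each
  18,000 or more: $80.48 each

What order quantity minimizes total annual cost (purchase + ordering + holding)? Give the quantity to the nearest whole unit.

Holding cost per unit per year at price C is H = 0.17·C.
For each price level, check whether its EOQ is feasible; otherwise the best quantity at that price is the breakpoint.
Tier 1 ($111.00): EOQ = 1410.7 exceeds tier's upper bound 579, so this tier is dominated.
EOQ at $95.40 = 1521.7 (feasible in tier 2): TC = 56,900×$95.40 + (56,900/1521.7)×330 + (1521.7/2)×0.17×$95.40 = $5,452,938.95.
EOQ at $81.14 = 1650.0 (feasible in tier 3): TC = 56,900×$81.14 + (56,900/1650.0)×330 + (1650.0/2)×0.17×$81.14 = $4,639,625.88.
EOQ at $80.48 = 1656.8 < 18000, so use break Q=18000: TC = 56,900×$80.48 + (56,900/18000.0)×330 + (18000.0/2)×0.17×$80.48 = $4,703,489.57.
Lowest total cost is $4,639,625.88 at Q = 1650.0.

Q* ≈ 1,650 gearboxes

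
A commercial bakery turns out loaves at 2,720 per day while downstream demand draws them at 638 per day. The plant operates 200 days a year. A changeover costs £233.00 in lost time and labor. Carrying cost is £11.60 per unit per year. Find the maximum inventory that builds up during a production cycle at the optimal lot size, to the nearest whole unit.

Annual demand D = 638 × 200 = 127,600.
Production build-up factor (1 − d/p) = 1 − 638/2,720 = 0.7654.
Q* = √(2DS / (H(1 − d/p))) = √(2 × 127,600 × 233 / (11.6 × 0.7654)).
= √(59,461,600 / 8.8791) ≈ 2587.816.
Maximum inventory = Q*(1 − d/p) = 2587.816 × 0.7654 ≈ 1980.821.

I_max ≈ 1,981 loaves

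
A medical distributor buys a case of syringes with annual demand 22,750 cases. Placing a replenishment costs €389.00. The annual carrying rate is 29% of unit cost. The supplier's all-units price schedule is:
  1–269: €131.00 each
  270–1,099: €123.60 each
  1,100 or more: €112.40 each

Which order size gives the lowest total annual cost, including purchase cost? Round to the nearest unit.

Holding cost per unit per year at price C is H = 0.29·C.
Candidates are each tier's EOQ (if it falls in that tier) and each price-break quantity.
Tier 1 (€131.00): EOQ = 682.6 exceeds tier's upper bound 269, so this tier is dominated.
EOQ at €123.60 = 702.7 (feasible in tier 2): TC = 22,750×€123.60 + (22,750/702.7)×389 + (702.7/2)×0.29×€123.60 = €2,837,087.71.
EOQ at €112.40 = 736.9 < 1100, so use break Q=1100: TC = 22,750×€112.40 + (22,750/1100.0)×389 + (1100.0/2)×0.29×€112.40 = €2,583,073.03.
Lowest total cost is €2,583,073.03 at Q = 1100.0.

Q* ≈ 1,100 cases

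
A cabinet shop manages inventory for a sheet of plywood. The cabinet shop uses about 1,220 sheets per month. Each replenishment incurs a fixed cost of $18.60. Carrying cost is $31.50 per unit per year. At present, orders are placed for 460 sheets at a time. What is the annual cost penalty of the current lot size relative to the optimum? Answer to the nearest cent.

Annual demand D = 1,220 × 12 = 14,640.
EOQ = √(2DS/H) = √(2 × 14,640 × 18.6 / 31.5) ≈ 131.49.
Cost at Q* = (D/Q*)S + (Q*/2)H = √(2DSH) ≈ $4,141.88.
Cost at Q = 460: (14,640/460)×18.6 + (460/2)×31.5 = $591.97 + $7,245.00 = $7,836.97.
Excess = $7,836.97 − $4,141.88 = $3,695.09.

Extra cost ≈ $3,695.09 per year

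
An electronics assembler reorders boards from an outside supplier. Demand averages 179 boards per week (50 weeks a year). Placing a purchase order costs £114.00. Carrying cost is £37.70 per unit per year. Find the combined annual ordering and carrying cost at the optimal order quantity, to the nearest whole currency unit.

Annual demand D = 179 × 50 = 8,950.
Q* = √(2DS/H) = √(2 × 8,950 × 114 / 37.7) ≈ 232.65.
At the optimum the two cost components are equal, so total cost = 2·(Q*/2)H = Q*·H.
Minimum total = √(2DSH) = √(2 × 8,950 × 114 × 37.7) ≈ 8771.010.

TC* ≈ £8,771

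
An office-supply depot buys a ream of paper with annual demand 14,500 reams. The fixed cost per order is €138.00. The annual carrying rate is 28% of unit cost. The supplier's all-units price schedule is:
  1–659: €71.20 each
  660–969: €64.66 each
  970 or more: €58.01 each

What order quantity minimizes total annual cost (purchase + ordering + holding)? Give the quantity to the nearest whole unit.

Q* ≈ 970 reams

Holding cost per unit per year at price C is H = 0.28·C.
Candidates are each tier's EOQ (if it falls in that tier) and each price-break quantity.
EOQ at €71.20 = 448.0 (feasible in tier 1): TC = 14,500×€71.20 + (14,500/448.0)×138 + (448.0/2)×0.28×€71.20 = €1,041,332.18.
EOQ at €64.66 = 470.2 < 660, so use break Q=660: TC = 14,500×€64.66 + (14,500/660.0)×138 + (660.0/2)×0.28×€64.66 = €946,576.40.
EOQ at €58.01 = 496.4 < 970, so use break Q=970: TC = 14,500×€58.01 + (14,500/970.0)×138 + (970.0/2)×0.28×€58.01 = €851,085.64.
Lowest total cost is €851,085.64 at Q = 970.0.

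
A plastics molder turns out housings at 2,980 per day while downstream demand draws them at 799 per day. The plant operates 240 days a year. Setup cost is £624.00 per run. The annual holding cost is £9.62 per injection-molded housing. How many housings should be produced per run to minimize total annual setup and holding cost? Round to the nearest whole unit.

Annual demand D = 799 × 240 = 191,760.
Production build-up factor (1 − d/p) = 1 − 799/2,980 = 0.7319.
Q* = √(2DS / (H(1 − d/p))) = √(2 × 191,760 × 624 / (9.62 × 0.7319)).
= √(239,316,480 / 7.0407) ≈ 5830.141.

Q* ≈ 5,830 housings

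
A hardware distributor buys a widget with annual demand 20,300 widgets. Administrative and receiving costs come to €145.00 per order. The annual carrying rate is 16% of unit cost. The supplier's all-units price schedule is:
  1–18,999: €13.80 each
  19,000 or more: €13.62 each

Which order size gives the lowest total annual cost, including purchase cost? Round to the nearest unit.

Q* ≈ 1,633 widgets

Holding cost per unit per year at price C is H = 0.16·C.
Evaluate total cost at each tier's feasible EOQ or, if the EOQ is below the tier, at the tier's minimum quantity.
EOQ at €13.80 = 1632.9 (feasible in tier 1): TC = 20,300×€13.80 + (20,300/1632.9)×145 + (1632.9/2)×0.16×€13.80 = €283,745.34.
EOQ at €13.62 = 1643.6 < 19000, so use break Q=19000: TC = 20,300×€13.62 + (20,300/19000.0)×145 + (19000.0/2)×0.16×€13.62 = €297,343.32.
Lowest total cost is €283,745.34 at Q = 1632.9.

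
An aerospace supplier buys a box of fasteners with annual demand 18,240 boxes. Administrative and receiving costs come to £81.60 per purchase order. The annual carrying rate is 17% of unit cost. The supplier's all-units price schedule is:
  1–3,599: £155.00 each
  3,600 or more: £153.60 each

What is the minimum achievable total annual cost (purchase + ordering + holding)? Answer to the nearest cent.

TC* ≈ £2,836,056.51

Holding cost per unit per year at price C is H = 0.17·C.
Evaluate total cost at each tier's feasible EOQ or, if the EOQ is below the tier, at the tier's minimum quantity.
EOQ at £155.00 = 336.1 (feasible in tier 1): TC = 18,240×£155.00 + (18,240/336.1)×81.6 + (336.1/2)×0.17×£155.00 = £2,836,056.51.
EOQ at £153.60 = 337.6 < 3600, so use break Q=3600: TC = 18,240×£153.60 + (18,240/3600.0)×81.6 + (3600.0/2)×0.17×£153.60 = £2,849,079.04.
Lowest total cost among the candidates is at Q = 336.1.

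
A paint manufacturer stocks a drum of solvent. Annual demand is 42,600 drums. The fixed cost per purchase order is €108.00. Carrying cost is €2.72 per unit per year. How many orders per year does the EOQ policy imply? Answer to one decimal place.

N ≈ 23.2 orders per year

The optimal lot size = √(2DS/H) = √(2 × 42,600 × 108 / 2.72) ≈ 1839.28.
Orders per year = D / Q* = 42,600 / 1839.28 ≈ 23.161.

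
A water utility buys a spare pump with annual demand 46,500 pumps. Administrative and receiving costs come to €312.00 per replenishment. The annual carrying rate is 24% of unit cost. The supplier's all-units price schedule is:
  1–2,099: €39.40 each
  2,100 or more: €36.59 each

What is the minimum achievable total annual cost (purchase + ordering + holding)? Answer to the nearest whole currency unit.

TC* ≈ €1,717,564

Holding cost per unit per year at price C is H = 0.24·C.
Evaluate total cost at each tier's feasible EOQ or, if the EOQ is below the tier, at the tier's minimum quantity.
EOQ at €39.40 = 1751.7 (feasible in tier 1): TC = 46,500×€39.40 + (46,500/1751.7)×312 + (1751.7/2)×0.24×€39.40 = €1,848,664.28.
EOQ at €36.59 = 1817.7 < 2100, so use break Q=2100: TC = 46,500×€36.59 + (46,500/2100.0)×312 + (2100.0/2)×0.24×€36.59 = €1,717,564.25.
Lowest total cost among the candidates is at Q = 2100.0.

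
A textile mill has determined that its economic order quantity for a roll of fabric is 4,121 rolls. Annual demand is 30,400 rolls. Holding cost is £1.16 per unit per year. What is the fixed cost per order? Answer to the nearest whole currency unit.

Squaring Q* = √(2DS/H) gives Q*² = 2DS/H.
From Q* = √(2DS/H): S = Q*²H / (2D) = 4,121² × 1.16 / (2 × 30,400) = 324.0109.

S ≈ £324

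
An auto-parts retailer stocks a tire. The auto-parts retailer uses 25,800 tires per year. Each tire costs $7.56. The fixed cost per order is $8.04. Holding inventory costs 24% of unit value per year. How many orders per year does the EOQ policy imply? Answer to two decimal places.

N ≈ 53.96 orders per year

Holding cost H = 0.24 × $7.56 = $1.8144 per unit per year.
Q* = √(2DS/H) = √(2 × 25,800 × 8.04 / 1.8144) ≈ 478.17.
Orders per year = D / Q* = 25,800 / 478.17 ≈ 53.955.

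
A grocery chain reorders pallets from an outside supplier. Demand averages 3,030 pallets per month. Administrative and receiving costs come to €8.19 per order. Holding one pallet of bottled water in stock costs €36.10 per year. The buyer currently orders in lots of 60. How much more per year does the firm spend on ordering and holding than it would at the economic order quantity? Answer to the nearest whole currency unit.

Annual demand D = 3,030 × 12 = 36,360.
EOQ = √(2DS/H) = √(2 × 36,360 × 8.19 / 36.1) ≈ 128.44.
Cost at Q* = (D/Q*)S + (Q*/2)H = √(2DSH) ≈ €4,636.84.
Cost at Q = 60: (36,360/60)×8.19 + (60/2)×36.1 = €4,963.14 + €1,083.00 = €6,046.14.
Excess = €6,046.14 − €4,636.84 = €1,409.30.

Extra cost ≈ €1,409 per year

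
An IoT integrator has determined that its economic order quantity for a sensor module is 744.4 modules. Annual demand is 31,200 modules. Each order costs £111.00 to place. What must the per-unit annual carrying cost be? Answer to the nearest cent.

H ≈ £12.50

Invert the EOQ relation Q*² = 2DS/H.
From Q* = √(2DS/H): H = 2DS / Q*² = 2 × 31,200 × 111 / 744.4² = 12.4996.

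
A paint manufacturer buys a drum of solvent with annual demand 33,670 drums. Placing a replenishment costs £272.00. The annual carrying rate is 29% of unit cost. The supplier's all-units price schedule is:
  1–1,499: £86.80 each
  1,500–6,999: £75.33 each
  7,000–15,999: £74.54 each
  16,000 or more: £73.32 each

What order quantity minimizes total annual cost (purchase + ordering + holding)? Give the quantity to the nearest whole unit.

Q* ≈ 1,500 drums

Holding cost per unit per year at price C is H = 0.29·C.
For each price level, check whether its EOQ is feasible; otherwise the best quantity at that price is the breakpoint.
EOQ at £86.80 = 853.0 (feasible in tier 1): TC = 33,670×£86.80 + (33,670/853.0)×272 + (853.0/2)×0.29×£86.80 = £2,944,028.36.
EOQ at £75.33 = 915.7 < 1500, so use break Q=1500: TC = 33,670×£75.33 + (33,670/1500.0)×272 + (1500.0/2)×0.29×£75.33 = £2,558,850.87.
EOQ at £74.54 = 920.5 < 7000, so use break Q=7000: TC = 33,670×£74.54 + (33,670/7000.0)×272 + (7000.0/2)×0.29×£74.54 = £2,586,728.22.
EOQ at £73.32 = 928.1 < 16000, so use break Q=16000: TC = 33,670×£73.32 + (33,670/16000.0)×272 + (16000.0/2)×0.29×£73.32 = £2,639,359.19.
Lowest total cost is £2,558,850.87 at Q = 1500.0.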